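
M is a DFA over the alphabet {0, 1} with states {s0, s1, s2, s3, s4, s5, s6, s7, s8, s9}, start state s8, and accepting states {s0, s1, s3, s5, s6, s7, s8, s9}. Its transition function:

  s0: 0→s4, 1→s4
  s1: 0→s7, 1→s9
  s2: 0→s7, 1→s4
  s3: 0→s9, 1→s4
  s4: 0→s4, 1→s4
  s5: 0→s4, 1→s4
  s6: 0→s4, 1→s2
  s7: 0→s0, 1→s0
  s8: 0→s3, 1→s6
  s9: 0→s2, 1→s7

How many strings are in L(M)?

The useful subgraph on states {s0, s2, s3, s6, s7, s8, s9} is acyclic, so L(M) is finite; the longest accepting path visits 6 useful states, giving maximum string length 5.
Counting accepting paths from s8 by length: 1 of length 0, 2 of length 1, 1 of length 2, 2 of length 3, 5 of length 4, 2 of length 5. Total 13.

13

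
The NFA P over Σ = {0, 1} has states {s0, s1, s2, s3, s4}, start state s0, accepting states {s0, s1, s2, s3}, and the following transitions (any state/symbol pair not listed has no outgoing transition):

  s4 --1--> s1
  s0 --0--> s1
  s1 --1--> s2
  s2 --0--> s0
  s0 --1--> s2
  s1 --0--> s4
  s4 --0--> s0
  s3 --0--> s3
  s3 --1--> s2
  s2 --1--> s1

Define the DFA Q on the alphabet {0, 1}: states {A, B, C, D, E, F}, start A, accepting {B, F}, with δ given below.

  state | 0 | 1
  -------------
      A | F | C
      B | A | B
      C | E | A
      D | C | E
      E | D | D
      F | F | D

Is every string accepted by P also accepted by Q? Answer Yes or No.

No

The empty string ε is in L(P) but not in L(Q).
So L(P) ⊄ L(Q).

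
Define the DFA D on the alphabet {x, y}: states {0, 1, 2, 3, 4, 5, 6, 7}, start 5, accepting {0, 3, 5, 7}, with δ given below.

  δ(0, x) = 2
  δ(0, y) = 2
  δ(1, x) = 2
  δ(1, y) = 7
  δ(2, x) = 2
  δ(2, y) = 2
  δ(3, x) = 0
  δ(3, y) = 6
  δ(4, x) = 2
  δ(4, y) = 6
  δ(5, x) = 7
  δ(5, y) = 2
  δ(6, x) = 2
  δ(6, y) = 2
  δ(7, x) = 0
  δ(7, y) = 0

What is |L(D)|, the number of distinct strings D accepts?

4

The useful subgraph on states {0, 5, 7} is acyclic, so L(D) is finite; the longest accepting path visits 3 useful states, giving maximum string length 2.
Counting accepting paths from 5 by length: 1 of length 0, 1 of length 1, 2 of length 2. Total 4.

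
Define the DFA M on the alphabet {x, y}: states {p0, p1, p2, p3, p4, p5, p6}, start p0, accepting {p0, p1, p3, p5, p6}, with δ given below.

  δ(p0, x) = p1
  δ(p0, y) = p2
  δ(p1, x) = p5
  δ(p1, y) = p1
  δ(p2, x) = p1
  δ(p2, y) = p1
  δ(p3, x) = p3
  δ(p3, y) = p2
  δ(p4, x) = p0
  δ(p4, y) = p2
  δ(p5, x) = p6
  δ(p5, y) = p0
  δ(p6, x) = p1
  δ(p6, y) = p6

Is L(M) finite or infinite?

State p1 is reachable from the start and can reach an accepting state, and it lies on the cycle p1 → p1.
Traversing that cycle any number of times yields accepted strings of unbounded length, so the language is infinite.

infinite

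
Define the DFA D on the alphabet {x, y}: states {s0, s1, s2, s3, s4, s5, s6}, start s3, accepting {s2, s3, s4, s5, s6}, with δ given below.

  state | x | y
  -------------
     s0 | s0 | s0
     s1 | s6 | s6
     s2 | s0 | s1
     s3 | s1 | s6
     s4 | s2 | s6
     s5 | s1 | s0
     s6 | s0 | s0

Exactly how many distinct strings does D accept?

4

The useful subgraph on states {s1, s3, s6} is acyclic, so L(D) is finite; the longest accepting path visits 3 useful states, giving maximum string length 2.
Counting accepting paths from s3 by length: 1 of length 0, 1 of length 1, 2 of length 2. Total 4.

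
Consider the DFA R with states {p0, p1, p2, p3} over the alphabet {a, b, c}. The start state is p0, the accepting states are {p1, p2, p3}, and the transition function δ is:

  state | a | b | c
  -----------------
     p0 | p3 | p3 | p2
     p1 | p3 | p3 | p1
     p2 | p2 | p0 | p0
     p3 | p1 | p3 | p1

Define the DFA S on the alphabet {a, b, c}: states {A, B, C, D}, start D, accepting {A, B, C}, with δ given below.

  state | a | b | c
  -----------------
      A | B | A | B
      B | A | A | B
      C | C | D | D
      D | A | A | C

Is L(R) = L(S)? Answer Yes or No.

Exploring the product automaton R × S from the start pair (p0, D), following both machines on each input symbol, reaches 4 state pairs: (p0, D), (p3, A), (p2, C), (p1, B).
R accepts in {p1, p2, p3} and S accepts in {A, B, C}. In every reachable pair the two components are either both accepting — (p3, A), (p2, C), (p1, B) — or both non-accepting, so no string is accepted by exactly one of the machines: L(R) \ L(S) and L(S) \ L(R) are both empty.
Hence every string is accepted by R iff it is accepted by S, and the two languages coincide.

Yes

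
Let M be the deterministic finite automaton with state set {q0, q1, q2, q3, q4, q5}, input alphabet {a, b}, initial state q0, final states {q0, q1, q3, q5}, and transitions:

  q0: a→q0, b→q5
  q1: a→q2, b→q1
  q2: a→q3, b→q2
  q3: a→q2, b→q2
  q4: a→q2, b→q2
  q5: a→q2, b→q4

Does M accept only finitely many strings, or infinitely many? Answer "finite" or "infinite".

State q0 is reachable from the start and can reach an accepting state, and it lies on the cycle q0 → q0.
Traversing that cycle any number of times yields accepted strings of unbounded length, so the language is infinite.

infinite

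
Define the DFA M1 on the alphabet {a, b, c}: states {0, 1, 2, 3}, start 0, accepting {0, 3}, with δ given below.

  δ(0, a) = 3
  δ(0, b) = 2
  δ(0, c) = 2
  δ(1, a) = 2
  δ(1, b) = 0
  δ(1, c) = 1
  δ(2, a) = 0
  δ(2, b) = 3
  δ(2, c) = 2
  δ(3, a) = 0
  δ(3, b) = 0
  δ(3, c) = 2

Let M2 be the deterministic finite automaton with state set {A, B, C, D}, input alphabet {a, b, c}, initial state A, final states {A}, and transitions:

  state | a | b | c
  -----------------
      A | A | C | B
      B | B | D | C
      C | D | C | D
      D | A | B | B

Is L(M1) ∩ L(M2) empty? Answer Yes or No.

The empty string ε is accepted by both M1 and M2.
Hence L(M1) ∩ L(M2) ≠ ∅.

No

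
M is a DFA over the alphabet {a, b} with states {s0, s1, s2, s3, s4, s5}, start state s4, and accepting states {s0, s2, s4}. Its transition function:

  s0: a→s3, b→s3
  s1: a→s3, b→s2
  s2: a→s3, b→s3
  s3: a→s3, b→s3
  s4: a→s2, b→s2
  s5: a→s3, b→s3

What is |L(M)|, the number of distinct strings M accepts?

3

The useful subgraph on states {s2, s4} is acyclic, so L(M) is finite; the longest accepting path visits 2 useful states, giving maximum string length 1.
Counting accepting paths from s4 by length: 1 of length 0, 2 of length 1. Total 3.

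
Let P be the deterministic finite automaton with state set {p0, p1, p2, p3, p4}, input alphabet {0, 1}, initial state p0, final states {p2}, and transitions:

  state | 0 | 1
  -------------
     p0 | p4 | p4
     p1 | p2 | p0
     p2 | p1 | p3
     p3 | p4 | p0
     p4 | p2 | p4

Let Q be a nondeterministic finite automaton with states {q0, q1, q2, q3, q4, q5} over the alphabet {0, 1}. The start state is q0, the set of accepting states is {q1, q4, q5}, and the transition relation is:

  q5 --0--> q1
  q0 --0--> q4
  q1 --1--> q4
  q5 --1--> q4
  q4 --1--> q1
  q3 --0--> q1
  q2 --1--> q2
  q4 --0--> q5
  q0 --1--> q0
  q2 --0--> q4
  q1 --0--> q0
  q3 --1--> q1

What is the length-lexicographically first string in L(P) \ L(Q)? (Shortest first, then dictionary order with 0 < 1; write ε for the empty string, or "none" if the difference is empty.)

The string 010 is accepted by P but not by Q.
No shorter string lies in the difference, and 010 is the lexicographically first length-3 string in L(P) \ L(Q).

010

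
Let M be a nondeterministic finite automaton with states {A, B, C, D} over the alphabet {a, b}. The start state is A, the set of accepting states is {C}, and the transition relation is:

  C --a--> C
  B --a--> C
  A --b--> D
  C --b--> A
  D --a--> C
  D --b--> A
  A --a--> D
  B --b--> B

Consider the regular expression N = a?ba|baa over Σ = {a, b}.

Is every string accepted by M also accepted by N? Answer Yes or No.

No

The string aa is in L(M) but not in L(N).
So L(M) ⊄ L(N).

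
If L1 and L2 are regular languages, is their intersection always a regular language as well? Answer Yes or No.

Run DFAs for L₁ and L₂ in parallel: the product automaton with state set Q₁ × Q₂, start (q₁, q₂) and accepting set F₁ × F₂ recognises L₁ ∩ L₂.
So the regular languages are closed under intersection.

Yes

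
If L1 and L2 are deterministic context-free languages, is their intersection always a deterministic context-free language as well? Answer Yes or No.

DCFLs are closed under complement (normalise the DPDA to read all of its input, then flip the verdict). If they were also closed under intersection, De Morgan would make them closed under union; but {aⁿbⁿ : n≥0} and {aⁿb²ⁿ : n≥0} are DCFLs (push the a's; pop one per b, respectively one per two b's) whose union no deterministic PDA accepts: a DPDA for it would have a single run on aⁿb²ⁿ, accepting after the prefix aⁿbⁿ and accepting again after n more b's; an ordinary PDA that simulates it on a's and b's and, at any moment when it is accepting, may switch to reading only a fresh letter c while feeding each c to the simulation as a b, would accept aⁱbʲcᵏ (k≥1) exactly when both aⁱbʲ and aⁱbʲ⁺ᵏ are in the language, i.e. its language intersected with the regular set a*b*c⁺ would be exactly {aⁿbⁿcⁿ : n≥1} — impossible, since context-free languages are closed under intersection with regular sets and {aⁿbⁿcⁿ} is not context-free.

No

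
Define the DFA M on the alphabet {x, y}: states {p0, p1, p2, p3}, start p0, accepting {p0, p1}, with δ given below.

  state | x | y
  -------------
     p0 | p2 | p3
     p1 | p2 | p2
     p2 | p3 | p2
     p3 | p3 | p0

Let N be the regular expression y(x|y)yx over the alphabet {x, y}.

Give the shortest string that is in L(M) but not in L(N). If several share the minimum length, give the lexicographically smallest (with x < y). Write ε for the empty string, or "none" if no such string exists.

The empty string ε is accepted by M but not by N.
Since ε is the unique shortest string, it is the required witness.

ε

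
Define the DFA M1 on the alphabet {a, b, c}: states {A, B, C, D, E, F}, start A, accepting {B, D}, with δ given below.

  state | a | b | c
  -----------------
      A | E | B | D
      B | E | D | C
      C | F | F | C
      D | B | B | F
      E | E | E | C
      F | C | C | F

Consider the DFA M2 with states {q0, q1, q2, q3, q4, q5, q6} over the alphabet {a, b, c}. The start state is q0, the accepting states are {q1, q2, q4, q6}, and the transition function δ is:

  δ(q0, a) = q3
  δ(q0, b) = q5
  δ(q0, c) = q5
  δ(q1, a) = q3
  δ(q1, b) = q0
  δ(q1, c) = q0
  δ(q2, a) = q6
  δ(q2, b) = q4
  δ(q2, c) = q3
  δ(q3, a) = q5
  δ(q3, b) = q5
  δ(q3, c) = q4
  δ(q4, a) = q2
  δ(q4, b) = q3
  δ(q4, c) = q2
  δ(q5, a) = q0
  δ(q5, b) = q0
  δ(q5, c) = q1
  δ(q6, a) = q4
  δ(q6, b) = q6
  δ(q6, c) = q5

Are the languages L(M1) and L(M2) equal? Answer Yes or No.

The string b is accepted by M1 but rejected by M2.
So L(M1) ≠ L(M2).

No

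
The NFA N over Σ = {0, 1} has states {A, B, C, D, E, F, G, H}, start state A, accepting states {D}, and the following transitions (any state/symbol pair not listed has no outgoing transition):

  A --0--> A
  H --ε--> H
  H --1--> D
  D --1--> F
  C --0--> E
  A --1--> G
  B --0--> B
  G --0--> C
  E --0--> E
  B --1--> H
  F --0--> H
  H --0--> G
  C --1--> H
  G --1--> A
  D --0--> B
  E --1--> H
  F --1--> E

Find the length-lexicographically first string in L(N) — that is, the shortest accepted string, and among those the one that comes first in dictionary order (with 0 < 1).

1011

A breadth-first search from A reaches an accepting state first via the path A → G → C → H → D on input 1011.
No string of length < 4 is accepted (BFS exhausts all shorter strings without reaching an accepting state), and 1011 is the lexicographically least accepting string of length 4.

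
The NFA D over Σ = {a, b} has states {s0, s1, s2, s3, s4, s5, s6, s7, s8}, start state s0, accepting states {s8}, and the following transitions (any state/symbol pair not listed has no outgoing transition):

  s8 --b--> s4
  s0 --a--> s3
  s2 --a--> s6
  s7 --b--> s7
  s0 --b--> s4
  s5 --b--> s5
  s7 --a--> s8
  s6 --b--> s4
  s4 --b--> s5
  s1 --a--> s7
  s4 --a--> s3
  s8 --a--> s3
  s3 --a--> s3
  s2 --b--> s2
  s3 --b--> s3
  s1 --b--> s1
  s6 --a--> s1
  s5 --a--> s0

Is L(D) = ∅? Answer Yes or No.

The states reachable from the start state are {s0, s3, s4, s5}.
None of the accepting states {s8} is reachable, so no string is accepted and L(D) = ∅.

Yes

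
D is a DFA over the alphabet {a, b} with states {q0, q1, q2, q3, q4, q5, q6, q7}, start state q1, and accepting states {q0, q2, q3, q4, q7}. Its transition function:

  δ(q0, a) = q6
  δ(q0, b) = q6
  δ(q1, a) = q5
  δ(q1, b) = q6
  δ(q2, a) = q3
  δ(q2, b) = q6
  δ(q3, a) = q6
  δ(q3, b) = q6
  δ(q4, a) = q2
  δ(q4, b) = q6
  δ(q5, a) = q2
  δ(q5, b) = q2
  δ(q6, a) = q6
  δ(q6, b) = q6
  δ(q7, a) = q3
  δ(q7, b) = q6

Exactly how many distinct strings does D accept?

The useful subgraph on states {q1, q2, q3, q5} is acyclic, so L(D) is finite; the longest accepting path visits 4 useful states, giving maximum string length 3.
Counting accepting paths from q1 by length: 2 of length 2, 2 of length 3. Total 4.

4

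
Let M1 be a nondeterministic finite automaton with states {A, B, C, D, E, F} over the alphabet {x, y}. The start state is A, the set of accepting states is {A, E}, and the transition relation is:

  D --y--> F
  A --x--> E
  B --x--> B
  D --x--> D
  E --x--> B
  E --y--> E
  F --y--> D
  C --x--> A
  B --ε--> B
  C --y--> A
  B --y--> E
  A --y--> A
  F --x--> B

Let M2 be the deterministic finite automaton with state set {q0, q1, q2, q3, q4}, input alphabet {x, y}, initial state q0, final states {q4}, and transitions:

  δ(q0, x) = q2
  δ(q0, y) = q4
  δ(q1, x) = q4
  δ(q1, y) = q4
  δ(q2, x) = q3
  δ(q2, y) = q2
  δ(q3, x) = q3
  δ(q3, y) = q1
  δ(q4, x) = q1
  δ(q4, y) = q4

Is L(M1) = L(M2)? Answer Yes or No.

No

The empty string ε is accepted by M1 but rejected by M2.
So L(M1) ≠ L(M2).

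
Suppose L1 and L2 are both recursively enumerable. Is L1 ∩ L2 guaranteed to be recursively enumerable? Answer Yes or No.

Yes

Run the recogniser for L₁; if it accepts, run the recogniser for L₂ and accept if that accepts too. If either runs forever the input is never accepted, which is all a recogniser needs.
So the recursively enumerable languages are closed under intersection.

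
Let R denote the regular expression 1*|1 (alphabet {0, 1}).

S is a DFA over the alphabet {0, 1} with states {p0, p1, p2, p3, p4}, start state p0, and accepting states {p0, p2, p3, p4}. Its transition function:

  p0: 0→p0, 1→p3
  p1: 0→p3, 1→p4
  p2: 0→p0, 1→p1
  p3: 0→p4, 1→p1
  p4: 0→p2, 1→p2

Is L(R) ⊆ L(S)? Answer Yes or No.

The string 11 is in L(R) but not in L(S).
So L(R) ⊄ L(S).

No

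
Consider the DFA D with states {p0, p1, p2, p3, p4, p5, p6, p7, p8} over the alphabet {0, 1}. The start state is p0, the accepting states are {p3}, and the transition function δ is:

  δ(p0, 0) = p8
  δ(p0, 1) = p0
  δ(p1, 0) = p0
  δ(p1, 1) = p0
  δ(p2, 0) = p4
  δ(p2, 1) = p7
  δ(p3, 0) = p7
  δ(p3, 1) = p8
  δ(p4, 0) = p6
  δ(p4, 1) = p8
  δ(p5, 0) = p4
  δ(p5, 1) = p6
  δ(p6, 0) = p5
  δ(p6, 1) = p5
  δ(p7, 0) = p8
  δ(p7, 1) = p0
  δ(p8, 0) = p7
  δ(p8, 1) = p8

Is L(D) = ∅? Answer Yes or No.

The states reachable from the start state are {p0, p7, p8}.
None of the accepting states {p3} is reachable, so no string is accepted and L(D) = ∅.

Yes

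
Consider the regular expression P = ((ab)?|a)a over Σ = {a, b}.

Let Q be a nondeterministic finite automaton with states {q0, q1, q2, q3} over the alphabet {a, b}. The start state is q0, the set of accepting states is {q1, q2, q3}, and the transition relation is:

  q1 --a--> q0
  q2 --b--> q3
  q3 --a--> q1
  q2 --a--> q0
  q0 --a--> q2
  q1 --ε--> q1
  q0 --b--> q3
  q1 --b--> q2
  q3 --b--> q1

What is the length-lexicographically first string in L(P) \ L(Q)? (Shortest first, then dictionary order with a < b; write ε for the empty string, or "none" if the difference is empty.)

The string aa is accepted by P but not by Q.
No shorter string lies in the difference, and aa is the lexicographically first length-2 string in L(P) \ L(Q).

aa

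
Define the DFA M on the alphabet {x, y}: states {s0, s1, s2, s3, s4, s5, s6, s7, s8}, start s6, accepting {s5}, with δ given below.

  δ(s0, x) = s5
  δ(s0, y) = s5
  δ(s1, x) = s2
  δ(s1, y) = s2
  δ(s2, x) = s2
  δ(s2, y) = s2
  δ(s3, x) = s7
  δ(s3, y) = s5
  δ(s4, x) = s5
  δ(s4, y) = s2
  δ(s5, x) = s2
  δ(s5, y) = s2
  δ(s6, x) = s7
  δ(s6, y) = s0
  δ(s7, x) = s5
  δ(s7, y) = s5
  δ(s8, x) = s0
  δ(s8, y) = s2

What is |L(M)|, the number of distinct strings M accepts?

4

The useful subgraph on states {s0, s5, s6, s7} is acyclic, so L(M) is finite; the longest accepting path visits 3 useful states, giving maximum string length 2.
Counting accepting paths from s6 by length: 4 of length 2. Total 4.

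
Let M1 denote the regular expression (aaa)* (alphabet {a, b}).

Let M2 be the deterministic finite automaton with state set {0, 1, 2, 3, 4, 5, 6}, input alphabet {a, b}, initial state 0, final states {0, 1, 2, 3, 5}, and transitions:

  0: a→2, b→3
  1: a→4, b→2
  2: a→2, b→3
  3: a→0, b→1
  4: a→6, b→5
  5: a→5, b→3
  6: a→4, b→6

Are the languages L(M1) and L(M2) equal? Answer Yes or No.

The string a is accepted by M2 but rejected by M1.
So L(M1) ≠ L(M2).

No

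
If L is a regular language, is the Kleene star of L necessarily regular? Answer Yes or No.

Yes

If R is a regular expression for L then R* denotes L*; on automata, add a new accepting start state with an ε-move into the old start state and ε-moves from every old accepting state back to it.
So the regular languages are closed under Kleene star.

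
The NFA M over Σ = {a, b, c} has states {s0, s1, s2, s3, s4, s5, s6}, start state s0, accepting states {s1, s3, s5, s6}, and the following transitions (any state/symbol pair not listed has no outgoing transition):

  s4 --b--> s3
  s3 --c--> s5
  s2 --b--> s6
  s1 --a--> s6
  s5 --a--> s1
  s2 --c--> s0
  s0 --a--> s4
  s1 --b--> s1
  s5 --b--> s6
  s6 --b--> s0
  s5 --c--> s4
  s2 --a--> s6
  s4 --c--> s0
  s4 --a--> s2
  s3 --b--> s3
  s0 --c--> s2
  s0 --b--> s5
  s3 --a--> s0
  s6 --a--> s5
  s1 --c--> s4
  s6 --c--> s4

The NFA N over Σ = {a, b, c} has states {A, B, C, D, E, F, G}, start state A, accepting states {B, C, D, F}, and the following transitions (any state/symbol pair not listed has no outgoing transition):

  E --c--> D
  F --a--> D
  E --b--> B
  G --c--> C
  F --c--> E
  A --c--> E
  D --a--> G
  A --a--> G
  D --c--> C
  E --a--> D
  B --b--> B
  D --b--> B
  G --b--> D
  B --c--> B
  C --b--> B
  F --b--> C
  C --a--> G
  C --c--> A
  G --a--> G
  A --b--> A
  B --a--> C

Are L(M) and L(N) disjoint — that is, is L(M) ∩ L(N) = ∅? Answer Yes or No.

No

The string ab is accepted by both M and N.
Hence L(M) ∩ L(N) ≠ ∅.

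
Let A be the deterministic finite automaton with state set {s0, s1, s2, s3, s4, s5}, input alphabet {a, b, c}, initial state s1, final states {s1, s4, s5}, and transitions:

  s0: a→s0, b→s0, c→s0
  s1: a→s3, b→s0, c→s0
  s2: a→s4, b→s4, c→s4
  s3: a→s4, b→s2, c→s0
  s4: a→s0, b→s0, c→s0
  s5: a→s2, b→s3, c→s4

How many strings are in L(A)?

The useful subgraph on states {s1, s2, s3, s4} is acyclic, so L(A) is finite; the longest accepting path visits 4 useful states, giving maximum string length 3.
Counting accepting paths from s1 by length: 1 of length 0, 1 of length 2, 3 of length 3. Total 5.

5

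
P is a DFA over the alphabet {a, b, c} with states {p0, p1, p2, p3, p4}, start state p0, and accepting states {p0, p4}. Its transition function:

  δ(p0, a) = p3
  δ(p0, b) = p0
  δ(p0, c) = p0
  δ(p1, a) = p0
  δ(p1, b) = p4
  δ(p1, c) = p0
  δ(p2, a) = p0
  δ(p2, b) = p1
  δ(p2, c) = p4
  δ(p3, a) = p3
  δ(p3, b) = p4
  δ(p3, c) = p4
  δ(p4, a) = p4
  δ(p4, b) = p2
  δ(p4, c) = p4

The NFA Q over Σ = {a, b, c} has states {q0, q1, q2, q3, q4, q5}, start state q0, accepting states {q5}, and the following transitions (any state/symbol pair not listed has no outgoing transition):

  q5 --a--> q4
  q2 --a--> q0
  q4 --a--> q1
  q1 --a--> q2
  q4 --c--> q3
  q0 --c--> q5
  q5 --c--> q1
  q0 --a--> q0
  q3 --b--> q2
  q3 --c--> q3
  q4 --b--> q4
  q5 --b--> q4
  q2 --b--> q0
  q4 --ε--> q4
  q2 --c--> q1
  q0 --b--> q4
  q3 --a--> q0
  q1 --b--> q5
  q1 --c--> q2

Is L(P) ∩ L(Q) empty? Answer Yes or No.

The string c is accepted by both P and Q.
Hence L(P) ∩ L(Q) ≠ ∅.

No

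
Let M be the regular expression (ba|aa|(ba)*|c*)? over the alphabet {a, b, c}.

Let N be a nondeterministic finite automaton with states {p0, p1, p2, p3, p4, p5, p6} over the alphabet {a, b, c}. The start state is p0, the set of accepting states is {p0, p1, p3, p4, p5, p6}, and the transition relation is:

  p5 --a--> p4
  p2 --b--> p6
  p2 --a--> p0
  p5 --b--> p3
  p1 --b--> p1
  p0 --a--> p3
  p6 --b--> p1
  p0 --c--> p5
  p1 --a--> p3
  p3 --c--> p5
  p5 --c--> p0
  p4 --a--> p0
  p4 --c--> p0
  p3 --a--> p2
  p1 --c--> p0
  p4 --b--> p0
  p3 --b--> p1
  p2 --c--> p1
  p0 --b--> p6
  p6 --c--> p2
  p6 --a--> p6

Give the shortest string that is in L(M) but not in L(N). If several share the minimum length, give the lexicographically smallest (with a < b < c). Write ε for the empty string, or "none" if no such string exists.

The string aa is accepted by M but not by N.
No shorter string lies in the difference, and aa is the lexicographically first length-2 string in L(M) \ L(N).

aa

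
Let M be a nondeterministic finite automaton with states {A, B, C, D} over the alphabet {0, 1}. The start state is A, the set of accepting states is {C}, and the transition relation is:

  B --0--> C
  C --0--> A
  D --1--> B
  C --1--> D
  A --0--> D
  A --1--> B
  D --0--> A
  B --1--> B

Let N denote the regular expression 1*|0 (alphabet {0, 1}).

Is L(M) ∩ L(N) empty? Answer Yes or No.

Converting the expression N to a DFA (subset construction, then merging equivalent states) gives the minimal DFA with states {n0, n1, n2, n3}, start state n0, accepting states {n0, n1, n2} and transitions n0: 0→n1, 1→n2; n1: 0→n3, 1→n3; n2: 0→n3, 1→n2; n3: 0→n3, 1→n3.
Exploring the product automaton M × N from the start pair (A, n0), following both machines on each input symbol, reaches 7 state pairs: (A, n0), (D, n1), (B, n2), (A, n3), (B, n3), (C, n3), (D, n3).
M accepts in {C} and N accepts in {n0, n1, n2}; no reachable pair has both components accepting, so no string drives both machines to acceptance simultaneously and L(M) ∩ L(N) = ∅.
So no string is accepted by both, and the intersection is empty.

Yes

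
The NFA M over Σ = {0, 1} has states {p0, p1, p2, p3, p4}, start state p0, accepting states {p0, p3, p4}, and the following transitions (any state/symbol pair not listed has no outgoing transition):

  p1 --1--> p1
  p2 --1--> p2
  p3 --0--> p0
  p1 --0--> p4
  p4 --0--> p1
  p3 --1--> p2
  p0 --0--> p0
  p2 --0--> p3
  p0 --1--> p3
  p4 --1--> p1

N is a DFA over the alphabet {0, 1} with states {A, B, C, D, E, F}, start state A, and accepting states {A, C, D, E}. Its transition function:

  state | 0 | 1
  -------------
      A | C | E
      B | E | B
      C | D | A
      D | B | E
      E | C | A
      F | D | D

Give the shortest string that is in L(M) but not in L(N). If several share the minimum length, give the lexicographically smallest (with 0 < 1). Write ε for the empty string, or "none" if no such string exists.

The string 000 is accepted by M but not by N.
No shorter string lies in the difference, and 000 is the lexicographically first length-3 string in L(M) \ L(N).

000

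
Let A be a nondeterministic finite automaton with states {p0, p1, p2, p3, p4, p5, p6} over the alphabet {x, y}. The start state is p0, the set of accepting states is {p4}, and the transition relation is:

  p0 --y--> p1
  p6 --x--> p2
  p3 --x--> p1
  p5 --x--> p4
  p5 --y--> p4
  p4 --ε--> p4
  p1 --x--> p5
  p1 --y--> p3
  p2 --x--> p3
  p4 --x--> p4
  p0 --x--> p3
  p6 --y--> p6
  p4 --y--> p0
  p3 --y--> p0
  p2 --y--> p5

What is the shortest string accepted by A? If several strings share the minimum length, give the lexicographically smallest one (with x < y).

yxx

A breadth-first search from p0 reaches an accepting state first via the path p0 → p1 → p5 → p4 on input yxx.
No string of length < 3 is accepted (BFS exhausts all shorter strings without reaching an accepting state), and yxx is the lexicographically least accepting string of length 3.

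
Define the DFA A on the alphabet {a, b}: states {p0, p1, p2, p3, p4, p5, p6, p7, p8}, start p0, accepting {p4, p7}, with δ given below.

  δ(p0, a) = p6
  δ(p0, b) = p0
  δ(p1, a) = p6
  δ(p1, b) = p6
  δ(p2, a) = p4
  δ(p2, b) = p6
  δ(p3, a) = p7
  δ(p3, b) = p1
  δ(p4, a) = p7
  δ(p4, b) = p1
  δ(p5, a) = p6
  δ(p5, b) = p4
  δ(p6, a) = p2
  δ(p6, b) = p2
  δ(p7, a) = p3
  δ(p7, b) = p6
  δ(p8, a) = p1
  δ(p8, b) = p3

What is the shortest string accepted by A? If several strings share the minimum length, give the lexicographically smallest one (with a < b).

A breadth-first search from p0 reaches an accepting state first via the path p0 → p6 → p2 → p4 on input aaa.
No string of length < 3 is accepted (BFS exhausts all shorter strings without reaching an accepting state), and aaa is the lexicographically least accepting string of length 3.

aaa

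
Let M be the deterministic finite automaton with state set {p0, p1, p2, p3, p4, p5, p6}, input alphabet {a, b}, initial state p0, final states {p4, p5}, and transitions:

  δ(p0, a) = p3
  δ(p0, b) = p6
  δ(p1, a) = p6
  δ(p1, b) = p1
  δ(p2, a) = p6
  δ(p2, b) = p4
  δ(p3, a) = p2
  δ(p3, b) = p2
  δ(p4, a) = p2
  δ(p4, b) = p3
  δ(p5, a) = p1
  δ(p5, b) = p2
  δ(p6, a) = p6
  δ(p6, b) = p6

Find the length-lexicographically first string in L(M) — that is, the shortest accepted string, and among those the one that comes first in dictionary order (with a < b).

aab

A breadth-first search from p0 reaches an accepting state first via the path p0 → p3 → p2 → p4 on input aab.
No string of length < 3 is accepted (BFS exhausts all shorter strings without reaching an accepting state), and aab is the lexicographically least accepting string of length 3.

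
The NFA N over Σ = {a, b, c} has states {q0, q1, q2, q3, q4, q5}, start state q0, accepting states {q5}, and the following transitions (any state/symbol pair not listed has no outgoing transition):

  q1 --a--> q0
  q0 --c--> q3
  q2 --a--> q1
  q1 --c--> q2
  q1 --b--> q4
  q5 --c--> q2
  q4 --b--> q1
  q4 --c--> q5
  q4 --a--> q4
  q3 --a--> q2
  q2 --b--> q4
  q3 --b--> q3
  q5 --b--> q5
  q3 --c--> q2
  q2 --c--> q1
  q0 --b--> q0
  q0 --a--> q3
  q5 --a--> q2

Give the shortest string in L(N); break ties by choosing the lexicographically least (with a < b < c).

A breadth-first search from q0 reaches an accepting state first via the path q0 → q3 → q2 → q4 → q5 on input aabc.
No string of length < 4 is accepted (BFS exhausts all shorter strings without reaching an accepting state), and aabc is the lexicographically least accepting string of length 4.

aabc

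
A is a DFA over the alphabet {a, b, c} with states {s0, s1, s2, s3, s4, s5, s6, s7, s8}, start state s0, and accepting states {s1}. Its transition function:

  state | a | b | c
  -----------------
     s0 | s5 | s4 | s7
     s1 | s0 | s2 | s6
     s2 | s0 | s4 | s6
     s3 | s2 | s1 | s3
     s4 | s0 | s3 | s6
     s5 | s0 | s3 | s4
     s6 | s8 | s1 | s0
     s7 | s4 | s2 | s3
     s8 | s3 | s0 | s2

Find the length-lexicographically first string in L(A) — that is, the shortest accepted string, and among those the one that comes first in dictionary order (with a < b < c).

A breadth-first search from s0 reaches an accepting state first via the path s0 → s5 → s3 → s1 on input abb.
No string of length < 3 is accepted (BFS exhausts all shorter strings without reaching an accepting state), and abb is the lexicographically least accepting string of length 3.

abb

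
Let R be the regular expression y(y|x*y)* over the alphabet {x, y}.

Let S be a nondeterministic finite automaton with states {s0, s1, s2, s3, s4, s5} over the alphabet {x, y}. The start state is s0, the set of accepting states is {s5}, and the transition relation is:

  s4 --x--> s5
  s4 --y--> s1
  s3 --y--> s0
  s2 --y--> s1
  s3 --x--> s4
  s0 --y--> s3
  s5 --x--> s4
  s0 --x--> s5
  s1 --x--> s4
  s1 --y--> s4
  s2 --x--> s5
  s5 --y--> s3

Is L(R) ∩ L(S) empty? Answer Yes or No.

Yes

Converting the expression R to a DFA (subset construction, then merging equivalent states) gives the minimal DFA with states {r0, r1, r2, r3}, start state r0, accepting states {r2} and transitions r0: x→r1, y→r2; r1: x→r1, y→r1; r2: x→r3, y→r2; r3: x→r3, y→r2.
Exploring the product automaton R × S from the start pair (r0, s0), following both machines on each input symbol, reaches 12 state pairs: (r0, s0), (r1, s5), (r2, s3), (r1, s4), (r1, s3), (r3, s4), (r2, s0), (r1, s1), (r1, s0), (r3, s5), (r2, s1), (r2, s4).
R accepts in {r2} and S accepts in {s5}; no reachable pair has both components accepting, so no string drives both machines to acceptance simultaneously and L(R) ∩ L(S) = ∅.
So no string is accepted by both, and the intersection is empty.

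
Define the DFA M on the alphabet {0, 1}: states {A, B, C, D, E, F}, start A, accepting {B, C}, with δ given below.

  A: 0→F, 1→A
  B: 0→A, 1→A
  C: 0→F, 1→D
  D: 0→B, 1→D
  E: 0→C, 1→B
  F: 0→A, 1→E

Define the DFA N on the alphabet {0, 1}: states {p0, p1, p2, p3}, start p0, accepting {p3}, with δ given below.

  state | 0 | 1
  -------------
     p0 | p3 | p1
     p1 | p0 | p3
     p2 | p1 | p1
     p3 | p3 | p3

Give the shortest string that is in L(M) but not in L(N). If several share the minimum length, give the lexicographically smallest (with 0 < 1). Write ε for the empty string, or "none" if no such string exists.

The string 1010 is accepted by M but not by N.
No shorter string lies in the difference, and 1010 is the lexicographically first length-4 string in L(M) \ L(N).

1010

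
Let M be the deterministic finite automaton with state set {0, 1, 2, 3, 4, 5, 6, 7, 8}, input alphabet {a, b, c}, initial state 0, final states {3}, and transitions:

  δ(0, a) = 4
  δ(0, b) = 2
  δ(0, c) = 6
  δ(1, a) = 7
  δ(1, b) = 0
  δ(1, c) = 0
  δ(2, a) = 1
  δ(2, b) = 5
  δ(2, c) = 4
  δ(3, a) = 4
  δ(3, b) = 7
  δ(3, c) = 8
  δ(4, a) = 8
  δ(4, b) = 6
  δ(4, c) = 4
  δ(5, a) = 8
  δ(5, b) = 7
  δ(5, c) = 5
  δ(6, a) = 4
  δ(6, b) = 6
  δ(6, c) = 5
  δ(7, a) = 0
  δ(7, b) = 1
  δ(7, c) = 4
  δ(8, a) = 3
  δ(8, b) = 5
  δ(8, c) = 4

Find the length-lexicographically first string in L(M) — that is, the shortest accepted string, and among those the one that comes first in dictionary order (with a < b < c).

aaa

A breadth-first search from 0 reaches an accepting state first via the path 0 → 4 → 8 → 3 on input aaa.
No string of length < 3 is accepted (BFS exhausts all shorter strings without reaching an accepting state), and aaa is the lexicographically least accepting string of length 3.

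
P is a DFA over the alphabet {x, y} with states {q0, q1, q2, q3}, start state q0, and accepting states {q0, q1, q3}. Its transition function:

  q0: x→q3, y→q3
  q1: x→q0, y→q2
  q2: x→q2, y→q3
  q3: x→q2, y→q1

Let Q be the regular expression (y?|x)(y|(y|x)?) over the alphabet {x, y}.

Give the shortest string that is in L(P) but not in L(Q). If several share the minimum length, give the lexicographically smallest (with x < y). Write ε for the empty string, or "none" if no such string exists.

The string xxy is accepted by P but not by Q.
No shorter string lies in the difference, and xxy is the lexicographically first length-3 string in L(P) \ L(Q).

xxy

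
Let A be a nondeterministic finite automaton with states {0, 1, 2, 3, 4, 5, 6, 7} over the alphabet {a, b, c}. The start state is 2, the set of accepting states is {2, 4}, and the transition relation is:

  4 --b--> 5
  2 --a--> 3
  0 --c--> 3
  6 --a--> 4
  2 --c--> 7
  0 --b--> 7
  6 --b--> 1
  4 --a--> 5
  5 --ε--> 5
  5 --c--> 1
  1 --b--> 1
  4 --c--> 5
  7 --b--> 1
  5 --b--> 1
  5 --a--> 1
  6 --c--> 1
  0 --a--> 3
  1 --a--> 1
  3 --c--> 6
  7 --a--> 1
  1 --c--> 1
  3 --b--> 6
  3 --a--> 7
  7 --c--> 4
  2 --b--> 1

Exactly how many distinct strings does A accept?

5

The useful subgraph on states {2, 3, 4, 6, 7} is acyclic, so L(A) is finite; the longest accepting path visits 4 useful states, giving maximum string length 3.
Counting accepting paths from 2 by length: 1 of length 0, 1 of length 2, 3 of length 3. Total 5.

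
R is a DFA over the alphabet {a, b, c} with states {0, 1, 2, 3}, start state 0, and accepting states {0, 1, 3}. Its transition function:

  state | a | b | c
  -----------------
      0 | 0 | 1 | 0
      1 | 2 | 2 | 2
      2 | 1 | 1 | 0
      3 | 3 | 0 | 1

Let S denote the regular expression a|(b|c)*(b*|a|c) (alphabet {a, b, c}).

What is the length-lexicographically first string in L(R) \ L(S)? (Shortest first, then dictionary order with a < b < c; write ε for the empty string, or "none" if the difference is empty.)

The string aa is accepted by R but not by S.
No shorter string lies in the difference, and aa is the lexicographically first length-2 string in L(R) \ L(S).

aa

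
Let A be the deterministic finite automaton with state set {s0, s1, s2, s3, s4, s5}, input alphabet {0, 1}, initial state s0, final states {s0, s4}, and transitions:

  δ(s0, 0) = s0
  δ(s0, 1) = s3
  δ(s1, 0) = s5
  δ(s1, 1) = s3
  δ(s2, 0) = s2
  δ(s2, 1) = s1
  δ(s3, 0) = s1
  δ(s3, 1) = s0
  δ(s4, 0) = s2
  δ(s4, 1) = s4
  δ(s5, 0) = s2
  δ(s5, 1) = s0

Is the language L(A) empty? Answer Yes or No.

No

The empty string ε is accepted: the run s0 ends in the accepting state s0.
Since at least one string is accepted, L(A) is not empty.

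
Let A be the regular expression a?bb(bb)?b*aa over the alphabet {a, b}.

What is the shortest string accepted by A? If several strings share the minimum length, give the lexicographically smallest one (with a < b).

bbaa

By inspection of the expression, no string of length less than 4 matches, and bbaa is the lexicographically first match of length 4.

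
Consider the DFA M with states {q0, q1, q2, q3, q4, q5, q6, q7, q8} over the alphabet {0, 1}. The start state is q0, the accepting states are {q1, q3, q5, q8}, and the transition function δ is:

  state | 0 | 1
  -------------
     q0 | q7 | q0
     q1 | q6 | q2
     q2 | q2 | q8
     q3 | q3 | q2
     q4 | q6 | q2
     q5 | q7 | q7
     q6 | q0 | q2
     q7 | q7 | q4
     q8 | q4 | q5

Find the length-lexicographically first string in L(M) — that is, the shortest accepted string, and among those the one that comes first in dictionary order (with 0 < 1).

0111

A breadth-first search from q0 reaches an accepting state first via the path q0 → q7 → q4 → q2 → q8 on input 0111.
No string of length < 4 is accepted (BFS exhausts all shorter strings without reaching an accepting state), and 0111 is the lexicographically least accepting string of length 4.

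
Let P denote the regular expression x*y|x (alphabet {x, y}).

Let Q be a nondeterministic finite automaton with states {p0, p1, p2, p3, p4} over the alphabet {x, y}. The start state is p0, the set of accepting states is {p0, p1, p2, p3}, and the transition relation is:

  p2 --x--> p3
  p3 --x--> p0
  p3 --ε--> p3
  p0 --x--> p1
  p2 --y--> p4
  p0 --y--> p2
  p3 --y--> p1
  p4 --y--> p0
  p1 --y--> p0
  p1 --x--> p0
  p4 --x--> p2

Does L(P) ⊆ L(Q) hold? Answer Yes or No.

Yes

Converting the expression P to a DFA (subset construction, then merging equivalent states) gives the minimal DFA with states {r0, r1, r2, r3, r4}, start state r0, accepting states {r1, r2} and transitions r0: x→r1, y→r2; r1: x→r3, y→r2; r2: x→r4, y→r4; r3: x→r3, y→r2; r4: x→r4, y→r4.
Exploring the product automaton P × Q from the start pair (r0, p0), following both machines on each input symbol, reaches 11 state pairs: (r0, p0), (r1, p1), (r2, p2), (r3, p0), (r2, p0), (r4, p3), (r4, p4), (r3, p1), (r4, p1), (r4, p2), (r4, p0).
P accepts in {r1, r2} and Q accepts in {p0, p1, p2, p3}. The reachable pairs whose P-component is accepting are (r1, p1), (r2, p2), (r2, p0); in each of them the Q-component is accepting too, so the product for L(P) \ L(Q) (P-component accepting, Q-component rejecting) has no reachable accepting pair and the difference is empty.
Hence every string in L(P) is also in L(Q).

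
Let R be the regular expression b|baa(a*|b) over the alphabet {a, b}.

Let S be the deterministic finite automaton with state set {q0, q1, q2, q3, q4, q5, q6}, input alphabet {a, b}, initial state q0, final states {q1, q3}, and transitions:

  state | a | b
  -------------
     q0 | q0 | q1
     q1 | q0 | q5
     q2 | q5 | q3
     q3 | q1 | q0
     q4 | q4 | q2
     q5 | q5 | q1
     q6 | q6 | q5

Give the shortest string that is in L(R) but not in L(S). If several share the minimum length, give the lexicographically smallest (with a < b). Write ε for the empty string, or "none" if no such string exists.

baa

The string baa is accepted by R but not by S.
No shorter string lies in the difference, and baa is the lexicographically first length-3 string in L(R) \ L(S).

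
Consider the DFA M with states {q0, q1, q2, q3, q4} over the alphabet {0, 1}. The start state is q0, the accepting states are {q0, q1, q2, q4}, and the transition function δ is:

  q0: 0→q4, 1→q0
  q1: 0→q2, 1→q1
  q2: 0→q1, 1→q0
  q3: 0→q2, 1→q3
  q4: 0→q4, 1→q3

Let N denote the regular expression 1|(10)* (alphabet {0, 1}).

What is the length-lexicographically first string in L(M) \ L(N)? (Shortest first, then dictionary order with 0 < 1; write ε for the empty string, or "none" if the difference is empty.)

0

The string 0 is accepted by M but not by N.
No shorter string lies in the difference, and 0 is the lexicographically first length-1 string in L(M) \ L(N).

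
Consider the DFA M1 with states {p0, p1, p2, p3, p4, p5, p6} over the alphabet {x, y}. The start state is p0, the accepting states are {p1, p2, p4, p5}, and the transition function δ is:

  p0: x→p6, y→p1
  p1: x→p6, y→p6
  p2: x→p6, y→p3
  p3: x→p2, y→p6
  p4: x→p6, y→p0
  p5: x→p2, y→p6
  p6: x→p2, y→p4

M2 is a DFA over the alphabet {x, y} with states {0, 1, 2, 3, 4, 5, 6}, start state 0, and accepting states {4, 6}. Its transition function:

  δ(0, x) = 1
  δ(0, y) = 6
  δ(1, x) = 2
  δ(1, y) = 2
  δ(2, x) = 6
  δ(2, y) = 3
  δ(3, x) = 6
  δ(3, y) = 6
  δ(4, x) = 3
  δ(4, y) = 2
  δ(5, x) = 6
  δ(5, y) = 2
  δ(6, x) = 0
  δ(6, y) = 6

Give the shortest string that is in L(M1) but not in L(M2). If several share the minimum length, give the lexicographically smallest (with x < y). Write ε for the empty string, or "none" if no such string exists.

xx

The string xx is accepted by M1 but not by M2.
No shorter string lies in the difference, and xx is the lexicographically first length-2 string in L(M1) \ L(M2).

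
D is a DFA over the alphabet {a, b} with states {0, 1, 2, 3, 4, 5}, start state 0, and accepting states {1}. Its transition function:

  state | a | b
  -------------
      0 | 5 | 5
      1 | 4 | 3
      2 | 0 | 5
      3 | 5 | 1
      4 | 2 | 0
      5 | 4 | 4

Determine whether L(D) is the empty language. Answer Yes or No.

Yes

The states reachable from the start state are {0, 2, 4, 5}.
None of the accepting states {1} is reachable, so no string is accepted and L(D) = ∅.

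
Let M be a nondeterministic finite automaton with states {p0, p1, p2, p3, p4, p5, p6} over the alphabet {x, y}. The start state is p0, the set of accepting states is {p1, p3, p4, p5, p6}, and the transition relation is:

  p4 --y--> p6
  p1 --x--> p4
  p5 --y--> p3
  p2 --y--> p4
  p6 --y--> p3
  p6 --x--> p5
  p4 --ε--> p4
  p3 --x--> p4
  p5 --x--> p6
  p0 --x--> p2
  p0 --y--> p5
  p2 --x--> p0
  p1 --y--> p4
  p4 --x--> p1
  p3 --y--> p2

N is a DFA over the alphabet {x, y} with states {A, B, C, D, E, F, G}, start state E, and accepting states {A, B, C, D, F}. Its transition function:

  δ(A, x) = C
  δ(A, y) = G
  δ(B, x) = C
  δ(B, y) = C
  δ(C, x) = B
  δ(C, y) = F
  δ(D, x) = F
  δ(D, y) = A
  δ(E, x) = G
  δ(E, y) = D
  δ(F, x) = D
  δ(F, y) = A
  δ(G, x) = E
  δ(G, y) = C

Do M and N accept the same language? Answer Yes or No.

Exploring the product automaton M × N from the start pair (p0, E), following both machines on each input symbol, reaches 7 state pairs: (p0, E), (p2, G), (p5, D), (p4, C), (p6, F), (p3, A), (p1, B).
M accepts in {p1, p3, p4, p5, p6} and N accepts in {A, B, C, D, F}. In every reachable pair the two components are either both accepting — (p5, D), (p4, C), (p6, F), (p3, A), (p1, B) — or both non-accepting, so no string is accepted by exactly one of the machines: L(M) \ L(N) and L(N) \ L(M) are both empty.
Hence every string is accepted by M iff it is accepted by N, and the two languages coincide.

Yes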